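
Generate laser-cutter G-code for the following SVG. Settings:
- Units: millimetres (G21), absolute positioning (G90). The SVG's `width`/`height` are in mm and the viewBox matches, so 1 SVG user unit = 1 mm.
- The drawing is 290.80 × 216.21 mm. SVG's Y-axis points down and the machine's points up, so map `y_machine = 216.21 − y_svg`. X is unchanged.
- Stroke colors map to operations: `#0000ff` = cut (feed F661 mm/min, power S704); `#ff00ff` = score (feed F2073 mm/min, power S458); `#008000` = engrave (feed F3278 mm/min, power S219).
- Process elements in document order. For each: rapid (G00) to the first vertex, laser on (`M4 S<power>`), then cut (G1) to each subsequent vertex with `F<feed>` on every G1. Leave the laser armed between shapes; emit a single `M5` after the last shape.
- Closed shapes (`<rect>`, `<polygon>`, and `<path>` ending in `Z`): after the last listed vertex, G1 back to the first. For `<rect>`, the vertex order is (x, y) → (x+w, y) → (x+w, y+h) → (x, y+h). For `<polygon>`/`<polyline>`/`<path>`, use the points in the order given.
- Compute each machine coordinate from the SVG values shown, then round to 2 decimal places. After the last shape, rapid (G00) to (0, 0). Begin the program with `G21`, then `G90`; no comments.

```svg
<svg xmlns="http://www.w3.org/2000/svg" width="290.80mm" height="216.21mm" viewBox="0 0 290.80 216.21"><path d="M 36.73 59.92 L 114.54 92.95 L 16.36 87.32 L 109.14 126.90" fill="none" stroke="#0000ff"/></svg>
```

G21
G90
G00 X36.73 Y156.29
M4 S704
G1 X114.54 Y123.26 F661
G1 X16.36 Y128.89 F661
G1 X109.14 Y89.31 F661
M5
G00 X0.00 Y0.00

1 u = 1 mm; y_m = 216.21 − y.

[1] `<path>` open polyline, #0000ff→cut S704 F661: (36.73,156.29) → (114.54,123.26) → (16.36,128.89) → (109.14,89.31)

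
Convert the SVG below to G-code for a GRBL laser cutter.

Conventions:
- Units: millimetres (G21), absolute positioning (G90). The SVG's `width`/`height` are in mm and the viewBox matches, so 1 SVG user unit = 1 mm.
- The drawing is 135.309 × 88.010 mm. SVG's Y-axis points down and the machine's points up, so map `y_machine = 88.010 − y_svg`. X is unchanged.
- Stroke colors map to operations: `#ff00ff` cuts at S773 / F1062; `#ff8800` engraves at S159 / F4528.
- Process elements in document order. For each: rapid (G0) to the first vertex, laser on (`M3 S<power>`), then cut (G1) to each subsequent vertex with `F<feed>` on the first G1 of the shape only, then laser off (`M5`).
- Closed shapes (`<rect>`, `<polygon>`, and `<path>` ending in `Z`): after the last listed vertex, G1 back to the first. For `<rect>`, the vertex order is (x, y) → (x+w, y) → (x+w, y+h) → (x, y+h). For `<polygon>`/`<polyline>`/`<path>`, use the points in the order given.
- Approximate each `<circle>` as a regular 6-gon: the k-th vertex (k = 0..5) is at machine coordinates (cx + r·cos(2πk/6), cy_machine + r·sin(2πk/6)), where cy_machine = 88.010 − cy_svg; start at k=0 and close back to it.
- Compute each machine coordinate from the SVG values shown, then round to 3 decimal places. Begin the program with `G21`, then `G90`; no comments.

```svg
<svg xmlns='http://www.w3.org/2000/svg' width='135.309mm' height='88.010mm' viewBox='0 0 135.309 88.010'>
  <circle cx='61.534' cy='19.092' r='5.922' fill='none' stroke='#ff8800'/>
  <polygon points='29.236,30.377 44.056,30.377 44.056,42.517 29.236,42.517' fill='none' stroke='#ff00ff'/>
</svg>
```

Since the viewBox matches the mm dimensions, user units are millimetres directly. The only transform is the Y-flip y_m = 88.010 − y_svg.

Shape 1 is a circle drawn with `<circle>`. Its stroke #ff8800 means engrave at S159, F4528. After flipping Y the toolpath is (67.456,68.918) → (64.495,74.047) → (58.573,74.047) → (55.612,68.918) → (58.573,63.789) → (64.495,63.789) → (67.456,68.918), returning to the start.

Shape 2 is a rectangle drawn with `<polygon>`. Its stroke #ff00ff means cut at S773, F1062. After flipping Y the toolpath is (29.236,57.633) → (44.056,57.633) → (44.056,45.493) → (29.236,45.493) → (29.236,57.633), returning to the start.

G21
G90
G0 X67.456 Y68.918
M3 S159
G1 X64.495 Y74.047 F4528
G1 X58.573 Y74.047
G1 X55.612 Y68.918
G1 X58.573 Y63.789
G1 X64.495 Y63.789
G1 X67.456 Y68.918
M5
G0 X29.236 Y57.633
M3 S773
G1 X44.056 Y57.633 F1062
G1 X44.056 Y45.493
G1 X29.236 Y45.493
G1 X29.236 Y57.633
M5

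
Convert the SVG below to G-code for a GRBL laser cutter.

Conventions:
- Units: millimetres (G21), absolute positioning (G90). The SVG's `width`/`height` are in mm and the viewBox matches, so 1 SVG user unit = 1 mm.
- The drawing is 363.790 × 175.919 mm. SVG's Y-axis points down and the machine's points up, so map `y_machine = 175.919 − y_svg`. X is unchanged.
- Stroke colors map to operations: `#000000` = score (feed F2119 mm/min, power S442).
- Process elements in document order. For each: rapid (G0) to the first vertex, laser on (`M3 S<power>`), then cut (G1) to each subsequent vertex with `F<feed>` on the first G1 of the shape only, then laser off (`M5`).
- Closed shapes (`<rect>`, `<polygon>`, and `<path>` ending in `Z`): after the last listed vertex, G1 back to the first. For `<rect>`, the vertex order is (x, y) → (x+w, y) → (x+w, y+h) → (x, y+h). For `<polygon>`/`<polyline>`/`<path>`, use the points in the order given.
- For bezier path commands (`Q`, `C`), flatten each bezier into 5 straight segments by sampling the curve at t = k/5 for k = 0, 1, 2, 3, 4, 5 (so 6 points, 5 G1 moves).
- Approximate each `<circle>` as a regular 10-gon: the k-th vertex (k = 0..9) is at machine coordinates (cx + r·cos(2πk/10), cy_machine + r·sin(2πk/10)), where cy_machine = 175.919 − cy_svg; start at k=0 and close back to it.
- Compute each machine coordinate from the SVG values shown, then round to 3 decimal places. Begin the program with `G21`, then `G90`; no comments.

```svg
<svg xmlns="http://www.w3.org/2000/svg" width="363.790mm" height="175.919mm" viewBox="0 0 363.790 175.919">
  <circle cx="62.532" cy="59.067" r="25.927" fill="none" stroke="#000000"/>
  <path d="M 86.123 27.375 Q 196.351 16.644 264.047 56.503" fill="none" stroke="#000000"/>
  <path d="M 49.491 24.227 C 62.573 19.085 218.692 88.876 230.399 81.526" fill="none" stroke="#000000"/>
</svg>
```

1 u = 1 mm; y_m = 175.919 − y.

[1] `<circle>` circle, #000000→score S442 F2119: (88.459,116.852) → (83.507,132.092) → (70.544,141.510) → (54.520,141.510) → (41.557,132.092) → (36.605,116.852) → (41.557,101.612) → (54.520,92.194) → (70.544,92.194) → (83.507,101.612) → (88.459,116.852) (closed)

[2] `<path>` quadratic bezier, #000000→score S442 F2119: (86.123,148.544) → (128.513,150.813) → (167.500,149.034) → (203.085,143.209) → (235.267,133.336) → (264.047,119.416)

[3] `<path>` cubic bezier, #000000→score S442 F2119: (49.491,151.692) → (72.205,147.002) → (115.450,131.627) → (165.430,112.868) → (208.345,98.023) → (230.399,94.393)

G21
G90
G0 X88.459 Y116.852
M3 S442
G1 X83.507 Y132.092 F2119
G1 X70.544 Y141.510
G1 X54.520 Y141.510
G1 X41.557 Y132.092
G1 X36.605 Y116.852
G1 X41.557 Y101.612
G1 X54.520 Y92.194
G1 X70.544 Y92.194
G1 X83.507 Y101.612
G1 X88.459 Y116.852
M5
G0 X86.123 Y148.544
M3 S442
G1 X128.513 Y150.813 F2119
G1 X167.500 Y149.034
G1 X203.085 Y143.209
G1 X235.267 Y133.336
G1 X264.047 Y119.416
M5
G0 X49.491 Y151.692
M3 S442
G1 X72.205 Y147.002 F2119
G1 X115.450 Y131.627
G1 X165.430 Y112.868
G1 X208.345 Y98.023
G1 X230.399 Y94.393
M5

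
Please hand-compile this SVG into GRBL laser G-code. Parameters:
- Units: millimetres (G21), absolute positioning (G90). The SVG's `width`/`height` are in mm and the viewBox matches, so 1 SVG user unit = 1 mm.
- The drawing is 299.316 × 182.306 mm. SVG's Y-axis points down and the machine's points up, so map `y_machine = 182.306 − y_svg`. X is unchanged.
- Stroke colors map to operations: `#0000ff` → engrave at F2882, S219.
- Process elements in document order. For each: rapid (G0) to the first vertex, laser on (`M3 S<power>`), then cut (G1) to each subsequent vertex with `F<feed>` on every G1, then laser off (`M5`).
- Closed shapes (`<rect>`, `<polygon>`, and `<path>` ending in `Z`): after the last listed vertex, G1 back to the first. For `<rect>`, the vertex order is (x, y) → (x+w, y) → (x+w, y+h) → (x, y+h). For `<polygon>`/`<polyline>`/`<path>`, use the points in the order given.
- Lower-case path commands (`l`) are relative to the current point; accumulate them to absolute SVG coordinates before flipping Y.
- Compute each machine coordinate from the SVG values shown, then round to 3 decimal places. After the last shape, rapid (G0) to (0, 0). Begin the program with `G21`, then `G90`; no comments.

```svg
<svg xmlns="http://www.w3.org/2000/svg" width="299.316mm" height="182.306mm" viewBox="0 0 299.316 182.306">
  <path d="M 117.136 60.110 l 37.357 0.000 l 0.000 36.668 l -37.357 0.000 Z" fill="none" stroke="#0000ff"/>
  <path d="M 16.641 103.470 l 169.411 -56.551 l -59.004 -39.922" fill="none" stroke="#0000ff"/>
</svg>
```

G21
G90
G0 X117.136 Y122.196
M3 S219
G1 X154.493 Y122.196 F2882
G1 X154.493 Y85.528 F2882
G1 X117.136 Y85.528 F2882
G1 X117.136 Y122.196 F2882
M5
G0 X16.641 Y78.836
M3 S219
G1 X186.052 Y135.387 F2882
G1 X127.048 Y175.309 F2882
M5
G0 X0.000 Y0.000

1 u = 1 mm; y_m = 182.306 − y.

[1] `<path>` rectangle, #0000ff→engrave S219 F2882: (117.136,122.196) → (154.493,122.196) → (154.493,85.528) → (117.136,85.528) → (117.136,122.196) (closed)

[2] `<path>` open polyline, #0000ff→engrave S219 F2882: (16.641,78.836) → (186.052,135.387) → (127.048,175.309)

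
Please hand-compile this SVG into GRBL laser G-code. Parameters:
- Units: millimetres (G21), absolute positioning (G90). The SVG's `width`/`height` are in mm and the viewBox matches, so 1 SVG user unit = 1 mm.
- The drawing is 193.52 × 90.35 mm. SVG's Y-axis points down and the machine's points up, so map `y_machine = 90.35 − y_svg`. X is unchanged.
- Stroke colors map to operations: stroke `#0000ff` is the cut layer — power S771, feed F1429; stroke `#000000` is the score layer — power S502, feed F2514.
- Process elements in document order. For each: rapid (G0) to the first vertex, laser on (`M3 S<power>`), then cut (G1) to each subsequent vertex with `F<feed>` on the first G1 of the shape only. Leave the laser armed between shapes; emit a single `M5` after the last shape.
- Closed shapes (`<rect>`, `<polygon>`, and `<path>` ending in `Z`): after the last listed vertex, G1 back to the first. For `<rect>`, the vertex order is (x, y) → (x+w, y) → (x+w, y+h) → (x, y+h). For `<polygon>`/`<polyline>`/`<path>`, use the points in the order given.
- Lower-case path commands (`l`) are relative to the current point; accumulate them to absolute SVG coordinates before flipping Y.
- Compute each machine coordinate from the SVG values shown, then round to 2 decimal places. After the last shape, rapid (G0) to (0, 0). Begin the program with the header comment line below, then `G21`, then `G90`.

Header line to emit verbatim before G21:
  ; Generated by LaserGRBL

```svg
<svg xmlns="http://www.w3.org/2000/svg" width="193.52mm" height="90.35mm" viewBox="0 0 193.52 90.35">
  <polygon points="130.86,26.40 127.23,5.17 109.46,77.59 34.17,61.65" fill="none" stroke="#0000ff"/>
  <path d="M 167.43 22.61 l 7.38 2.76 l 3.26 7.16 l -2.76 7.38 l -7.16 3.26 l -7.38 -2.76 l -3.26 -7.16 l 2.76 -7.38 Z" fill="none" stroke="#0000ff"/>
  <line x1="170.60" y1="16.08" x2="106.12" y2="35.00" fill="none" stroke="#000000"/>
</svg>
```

Since the viewBox matches the mm dimensions, user units are millimetres directly. The only transform is the Y-flip y_m = 90.35 − y_svg.

Shape 1 is a closed polygon drawn with `<polygon>`. Its stroke #0000ff means cut at S771, F1429. After flipping Y the toolpath is (130.86,63.95) → (127.23,85.18) → (109.46,12.76) → (34.17,28.70) → (130.86,63.95), returning to the start.

Shape 2 is a regular polygon drawn with `<path>`. Its stroke #0000ff means cut at S771, F1429. After flipping Y the toolpath is (167.43,67.74) → (174.81,64.98) → (178.07,57.82) → (175.31,50.44) → (168.15,47.18) → (160.77,49.94) → (157.51,57.10) → (160.27,64.48) → (167.43,67.74), returning to the start.

Shape 3 is a line segment drawn with `<line>`. Its stroke #000000 means score at S502, F2514. After flipping Y the toolpath is (170.60,74.27) → (106.12,55.35).

; Generated by LaserGRBL
G21
G90
G0 X130.86 Y63.95
M3 S771
G1 X127.23 Y85.18 F1429
G1 X109.46 Y12.76
G1 X34.17 Y28.70
G1 X130.86 Y63.95
G0 X167.43 Y67.74
M3 S771
G1 X174.81 Y64.98 F1429
G1 X178.07 Y57.82
G1 X175.31 Y50.44
G1 X168.15 Y47.18
G1 X160.77 Y49.94
G1 X157.51 Y57.10
G1 X160.27 Y64.48
G1 X167.43 Y67.74
G0 X170.60 Y74.27
M3 S502
G1 X106.12 Y55.35 F2514
M5
G0 X0.00 Y0.00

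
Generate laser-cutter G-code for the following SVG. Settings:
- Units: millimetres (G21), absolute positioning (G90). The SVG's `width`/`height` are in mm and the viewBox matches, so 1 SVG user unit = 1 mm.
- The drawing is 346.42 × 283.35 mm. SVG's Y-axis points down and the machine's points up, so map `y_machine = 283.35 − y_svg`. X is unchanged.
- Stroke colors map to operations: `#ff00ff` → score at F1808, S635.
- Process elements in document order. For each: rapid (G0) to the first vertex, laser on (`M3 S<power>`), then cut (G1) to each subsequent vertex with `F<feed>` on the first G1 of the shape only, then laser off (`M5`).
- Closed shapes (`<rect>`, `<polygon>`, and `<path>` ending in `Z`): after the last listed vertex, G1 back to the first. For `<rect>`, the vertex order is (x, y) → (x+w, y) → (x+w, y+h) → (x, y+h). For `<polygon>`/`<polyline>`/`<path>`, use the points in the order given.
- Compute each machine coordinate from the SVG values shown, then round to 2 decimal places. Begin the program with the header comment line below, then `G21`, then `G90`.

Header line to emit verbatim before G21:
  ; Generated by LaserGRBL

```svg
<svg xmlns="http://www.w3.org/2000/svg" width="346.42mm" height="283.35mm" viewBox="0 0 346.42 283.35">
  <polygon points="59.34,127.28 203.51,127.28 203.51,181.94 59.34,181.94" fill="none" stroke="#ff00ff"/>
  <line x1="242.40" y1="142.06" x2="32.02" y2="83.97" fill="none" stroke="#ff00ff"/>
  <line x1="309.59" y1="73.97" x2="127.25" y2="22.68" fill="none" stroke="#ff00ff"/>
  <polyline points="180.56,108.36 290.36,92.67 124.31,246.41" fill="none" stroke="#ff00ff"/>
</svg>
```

Since the viewBox matches the mm dimensions, user units are millimetres directly. The only transform is the Y-flip y_m = 283.35 − y_svg.

Shape 1 is a rectangle drawn with `<polygon>`. Its stroke #ff00ff means score at S635, F1808. After flipping Y the toolpath is (59.34,156.07) → (203.51,156.07) → (203.51,101.41) → (59.34,101.41) → (59.34,156.07), returning to the start.

Shape 2 is a line segment drawn with `<line>`. Its stroke #ff00ff means score at S635, F1808. After flipping Y the toolpath is (242.40,141.29) → (32.02,199.38).

Shape 3 is a line segment drawn with `<line>`. Its stroke #ff00ff means score at S635, F1808. After flipping Y the toolpath is (309.59,209.38) → (127.25,260.67).

Shape 4 is a open polyline drawn with `<polyline>`. Its stroke #ff00ff means score at S635, F1808. After flipping Y the toolpath is (180.56,174.99) → (290.36,190.68) → (124.31,36.94).

; Generated by LaserGRBL
G21
G90
G0 X59.34 Y156.07
M3 S635
G1 X203.51 Y156.07 F1808
G1 X203.51 Y101.41
G1 X59.34 Y101.41
G1 X59.34 Y156.07
M5
G0 X242.40 Y141.29
M3 S635
G1 X32.02 Y199.38 F1808
M5
G0 X309.59 Y209.38
M3 S635
G1 X127.25 Y260.67 F1808
M5
G0 X180.56 Y174.99
M3 S635
G1 X290.36 Y190.68 F1808
G1 X124.31 Y36.94
M5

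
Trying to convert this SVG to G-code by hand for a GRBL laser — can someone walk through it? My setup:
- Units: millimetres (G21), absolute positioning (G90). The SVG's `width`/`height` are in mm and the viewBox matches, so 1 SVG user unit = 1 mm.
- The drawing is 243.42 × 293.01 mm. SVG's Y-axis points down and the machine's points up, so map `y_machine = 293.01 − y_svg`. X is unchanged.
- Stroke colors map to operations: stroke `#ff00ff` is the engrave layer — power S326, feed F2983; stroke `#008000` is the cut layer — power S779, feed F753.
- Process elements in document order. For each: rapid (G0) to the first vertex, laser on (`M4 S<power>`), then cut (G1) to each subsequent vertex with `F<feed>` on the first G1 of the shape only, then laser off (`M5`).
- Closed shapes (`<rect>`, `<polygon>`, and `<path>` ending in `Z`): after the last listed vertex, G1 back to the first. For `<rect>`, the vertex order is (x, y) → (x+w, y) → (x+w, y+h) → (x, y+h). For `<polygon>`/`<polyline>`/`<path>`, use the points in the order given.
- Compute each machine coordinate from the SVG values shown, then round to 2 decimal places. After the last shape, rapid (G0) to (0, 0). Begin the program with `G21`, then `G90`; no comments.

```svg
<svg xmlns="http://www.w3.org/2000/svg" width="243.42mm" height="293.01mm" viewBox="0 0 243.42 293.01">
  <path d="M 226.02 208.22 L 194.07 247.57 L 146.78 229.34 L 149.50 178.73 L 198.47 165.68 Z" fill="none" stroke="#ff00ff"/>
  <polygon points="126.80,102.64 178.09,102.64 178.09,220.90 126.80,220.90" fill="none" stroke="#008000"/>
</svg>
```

1 u = 1 mm; y_m = 293.01 − y.

[1] `<path>` regular polygon, #ff00ff→engrave S326 F2983: (226.02,84.79) → (194.07,45.44) → (146.78,63.67) → (149.50,114.28) → (198.47,127.33) → (226.02,84.79) (closed)

[2] `<polygon>` rectangle, #008000→cut S779 F753: (126.80,190.37) → (178.09,190.37) → (178.09,72.11) → (126.80,72.11) → (126.80,190.37) (closed)

G21
G90
G0 X226.02 Y84.79
M4 S326
G1 X194.07 Y45.44 F2983
G1 X146.78 Y63.67
G1 X149.50 Y114.28
G1 X198.47 Y127.33
G1 X226.02 Y84.79
M5
G0 X126.80 Y190.37
M4 S779
G1 X178.09 Y190.37 F753
G1 X178.09 Y72.11
G1 X126.80 Y72.11
G1 X126.80 Y190.37
M5
G0 X0.00 Y0.00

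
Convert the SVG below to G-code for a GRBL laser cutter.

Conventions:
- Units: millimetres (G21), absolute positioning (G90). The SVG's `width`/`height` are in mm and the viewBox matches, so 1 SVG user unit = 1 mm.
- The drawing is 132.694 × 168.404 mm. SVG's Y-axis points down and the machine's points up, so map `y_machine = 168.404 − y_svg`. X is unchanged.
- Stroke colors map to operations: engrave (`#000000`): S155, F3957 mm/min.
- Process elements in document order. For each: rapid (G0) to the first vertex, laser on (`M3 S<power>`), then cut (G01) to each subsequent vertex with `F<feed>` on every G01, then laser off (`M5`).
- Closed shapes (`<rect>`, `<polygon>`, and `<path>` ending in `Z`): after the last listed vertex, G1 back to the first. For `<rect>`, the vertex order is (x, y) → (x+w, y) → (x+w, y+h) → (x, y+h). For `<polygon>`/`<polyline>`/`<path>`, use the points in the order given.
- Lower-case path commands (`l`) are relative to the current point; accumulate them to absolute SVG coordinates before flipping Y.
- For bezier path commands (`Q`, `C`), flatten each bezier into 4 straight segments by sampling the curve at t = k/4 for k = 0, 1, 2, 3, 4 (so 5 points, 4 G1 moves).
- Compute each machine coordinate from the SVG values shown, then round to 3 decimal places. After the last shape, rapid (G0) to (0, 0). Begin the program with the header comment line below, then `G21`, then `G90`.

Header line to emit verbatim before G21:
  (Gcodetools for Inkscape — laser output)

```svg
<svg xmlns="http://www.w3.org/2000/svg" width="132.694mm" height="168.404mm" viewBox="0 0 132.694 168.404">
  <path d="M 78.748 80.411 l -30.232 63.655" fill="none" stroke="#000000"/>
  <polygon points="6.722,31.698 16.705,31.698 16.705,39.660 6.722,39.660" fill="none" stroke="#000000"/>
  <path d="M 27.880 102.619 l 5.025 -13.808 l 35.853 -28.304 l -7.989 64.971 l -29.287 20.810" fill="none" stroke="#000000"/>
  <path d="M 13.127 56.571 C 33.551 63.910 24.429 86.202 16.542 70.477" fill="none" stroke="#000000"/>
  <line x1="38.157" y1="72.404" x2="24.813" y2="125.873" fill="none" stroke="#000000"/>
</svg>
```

viewBox `0 0 132.694 168.404` with mm width/height → 1 unit = 1 mm. Flip: y_m = 168.404 − y_svg.

**Shape 1** — `<path>` line segment, stroke `#000000` → engrave (S155, F3957). Machine vertices: (78.748,87.993) → (48.516,24.338). Open path.

**Shape 2** — `<polygon>` rectangle, stroke `#000000` → engrave (S155, F3957). Machine vertices: (6.722,136.706) → (16.705,136.706) → (16.705,128.744) → (6.722,128.744) → (6.722,136.706). Closed: final G1 returns to the first vertex.

**Shape 3** — `<path>` open polyline, stroke `#000000` → engrave (S155, F3957). Machine vertices: (27.880,65.785) → (32.905,79.593) → (68.758,107.897) → (60.769,42.926) → (31.482,22.116). Open path.

**Shape 4** — `<path>` cubic bezier, stroke `#000000` → engrave (S155, F3957). Control points (SVG): P0=(13.127,56.571), P1=(33.551,63.910), P2=(24.429,86.202), P3=(16.542,70.477); sampled at t=k/4. Machine vertices: (13.127,111.833) → (23.386,104.353) → (25.451,96.231) → (22.208,92.434) → (16.542,97.927). Open path.

**Shape 5** — `<line>` line segment, stroke `#000000` → engrave (S155, F3957). Machine vertices: (38.157,96.000) → (24.813,42.531). Open path.

(Gcodetools for Inkscape — laser output)
G21
G90
G0 X78.748 Y87.993
M3 S155
G01 X48.516 Y24.338 F3957
M5
G0 X6.722 Y136.706
M3 S155
G01 X16.705 Y136.706 F3957
G01 X16.705 Y128.744 F3957
G01 X6.722 Y128.744 F3957
G01 X6.722 Y136.706 F3957
M5
G0 X27.880 Y65.785
M3 S155
G01 X32.905 Y79.593 F3957
G01 X68.758 Y107.897 F3957
G01 X60.769 Y42.926 F3957
G01 X31.482 Y22.116 F3957
M5
G0 X13.127 Y111.833
M3 S155
G01 X23.386 Y104.353 F3957
G01 X25.451 Y96.231 F3957
G01 X22.208 Y92.434 F3957
G01 X16.542 Y97.927 F3957
M5
G0 X38.157 Y96.000
M3 S155
G01 X24.813 Y42.531 F3957
M5
G0 X0.000 Y0.000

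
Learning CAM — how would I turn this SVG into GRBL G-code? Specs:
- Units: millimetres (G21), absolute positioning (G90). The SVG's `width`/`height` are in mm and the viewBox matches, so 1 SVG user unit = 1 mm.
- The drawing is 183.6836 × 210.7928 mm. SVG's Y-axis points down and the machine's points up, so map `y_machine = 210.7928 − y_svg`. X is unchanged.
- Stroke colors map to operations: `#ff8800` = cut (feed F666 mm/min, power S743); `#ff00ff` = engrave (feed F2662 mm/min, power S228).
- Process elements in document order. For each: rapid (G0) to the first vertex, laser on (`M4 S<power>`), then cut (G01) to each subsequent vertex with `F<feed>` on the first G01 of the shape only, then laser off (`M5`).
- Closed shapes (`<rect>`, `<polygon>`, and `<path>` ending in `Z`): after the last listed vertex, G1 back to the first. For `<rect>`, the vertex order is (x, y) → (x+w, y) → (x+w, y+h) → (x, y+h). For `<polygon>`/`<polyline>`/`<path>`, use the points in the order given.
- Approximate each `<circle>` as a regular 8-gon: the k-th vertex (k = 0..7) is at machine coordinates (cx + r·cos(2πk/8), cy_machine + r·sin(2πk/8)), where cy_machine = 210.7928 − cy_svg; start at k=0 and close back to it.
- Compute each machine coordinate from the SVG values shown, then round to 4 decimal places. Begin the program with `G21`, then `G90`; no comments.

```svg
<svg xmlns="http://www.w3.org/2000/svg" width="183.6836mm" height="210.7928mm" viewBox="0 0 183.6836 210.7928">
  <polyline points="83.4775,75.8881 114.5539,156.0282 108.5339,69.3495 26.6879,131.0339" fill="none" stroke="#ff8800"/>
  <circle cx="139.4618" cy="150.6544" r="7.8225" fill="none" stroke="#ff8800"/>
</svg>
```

G21
G90
G0 X83.4775 Y134.9047
M4 S743
G01 X114.5539 Y54.7646 F666
G01 X108.5339 Y141.4433
G01 X26.6879 Y79.7589
M5
G0 X147.2843 Y60.1384
M4 S743
G01 X144.9931 Y65.6697 F666
G01 X139.4618 Y67.9609
G01 X133.9305 Y65.6697
G01 X131.6393 Y60.1384
G01 X133.9305 Y54.6071
G01 X139.4618 Y52.3159
G01 X144.9931 Y54.6071
G01 X147.2843 Y60.1384
M5

Since the viewBox matches the mm dimensions, user units are millimetres directly. The only transform is the Y-flip y_m = 210.7928 − y_svg.

Shape 1 is a open polyline drawn with `<polyline>`. Its stroke #ff8800 means cut at S743, F666. After flipping Y the toolpath is (83.4775,134.9047) → (114.5539,54.7646) → (108.5339,141.4433) → (26.6879,79.7589).

Shape 2 is a circle drawn with `<circle>`. Its stroke #ff8800 means cut at S743, F666. After flipping Y the toolpath is (147.2843,60.1384) → (144.9931,65.6697) → (139.4618,67.9609) → (133.9305,65.6697) → (131.6393,60.1384) → (133.9305,54.6071) → (139.4618,52.3159) → (144.9931,54.6071) → (147.2843,60.1384), returning to the start.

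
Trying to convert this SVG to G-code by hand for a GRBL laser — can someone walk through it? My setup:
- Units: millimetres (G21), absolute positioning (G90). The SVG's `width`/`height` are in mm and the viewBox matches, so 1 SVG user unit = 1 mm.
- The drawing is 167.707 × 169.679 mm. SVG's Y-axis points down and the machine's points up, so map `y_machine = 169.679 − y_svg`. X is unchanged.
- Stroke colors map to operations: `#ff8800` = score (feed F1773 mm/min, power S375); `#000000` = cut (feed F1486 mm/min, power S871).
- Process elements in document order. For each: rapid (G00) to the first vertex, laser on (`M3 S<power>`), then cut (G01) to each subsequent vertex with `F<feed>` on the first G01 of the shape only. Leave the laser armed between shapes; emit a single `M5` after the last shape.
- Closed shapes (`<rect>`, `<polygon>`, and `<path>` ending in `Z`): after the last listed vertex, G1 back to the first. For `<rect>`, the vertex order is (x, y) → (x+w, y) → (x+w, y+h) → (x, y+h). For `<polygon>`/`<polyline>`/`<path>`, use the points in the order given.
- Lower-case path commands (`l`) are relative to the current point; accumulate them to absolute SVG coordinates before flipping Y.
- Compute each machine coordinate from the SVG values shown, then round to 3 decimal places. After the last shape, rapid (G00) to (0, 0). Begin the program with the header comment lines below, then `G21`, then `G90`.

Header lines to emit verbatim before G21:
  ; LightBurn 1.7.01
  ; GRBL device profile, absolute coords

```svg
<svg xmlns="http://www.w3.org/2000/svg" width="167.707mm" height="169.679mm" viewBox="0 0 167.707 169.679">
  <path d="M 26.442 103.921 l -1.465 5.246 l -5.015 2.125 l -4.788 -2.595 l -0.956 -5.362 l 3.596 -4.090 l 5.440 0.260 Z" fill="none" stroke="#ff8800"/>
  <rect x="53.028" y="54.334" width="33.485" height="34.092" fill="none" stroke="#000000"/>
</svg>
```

; LightBurn 1.7.01
; GRBL device profile, absolute coords
G21
G90
G00 X26.442 Y65.758
M3 S375
G01 X24.977 Y60.512 F1773
G01 X19.962 Y58.387
G01 X15.174 Y60.982
G01 X14.218 Y66.344
G01 X17.814 Y70.434
G01 X23.254 Y70.174
G01 X26.442 Y65.758
G00 X53.028 Y115.345
M3 S871
G01 X86.513 Y115.345 F1486
G01 X86.513 Y81.253
G01 X53.028 Y81.253
G01 X53.028 Y115.345
M5
G00 X0.000 Y0.000

Since the viewBox matches the mm dimensions, user units are millimetres directly. The only transform is the Y-flip y_m = 169.679 − y_svg.

Shape 1 is a regular polygon drawn with `<path>`. Its stroke #ff8800 means score at S375, F1773. After flipping Y the toolpath is (26.442,65.758) → (24.977,60.512) → (19.962,58.387) → (15.174,60.982) → (14.218,66.344) → (17.814,70.434) → (23.254,70.174) → (26.442,65.758), returning to the start.

Shape 2 is a rectangle drawn with `<rect>`. Its stroke #000000 means cut at S871, F1486. After flipping Y the toolpath is (53.028,115.345) → (86.513,115.345) → (86.513,81.253) → (53.028,81.253) → (53.028,115.345), returning to the start.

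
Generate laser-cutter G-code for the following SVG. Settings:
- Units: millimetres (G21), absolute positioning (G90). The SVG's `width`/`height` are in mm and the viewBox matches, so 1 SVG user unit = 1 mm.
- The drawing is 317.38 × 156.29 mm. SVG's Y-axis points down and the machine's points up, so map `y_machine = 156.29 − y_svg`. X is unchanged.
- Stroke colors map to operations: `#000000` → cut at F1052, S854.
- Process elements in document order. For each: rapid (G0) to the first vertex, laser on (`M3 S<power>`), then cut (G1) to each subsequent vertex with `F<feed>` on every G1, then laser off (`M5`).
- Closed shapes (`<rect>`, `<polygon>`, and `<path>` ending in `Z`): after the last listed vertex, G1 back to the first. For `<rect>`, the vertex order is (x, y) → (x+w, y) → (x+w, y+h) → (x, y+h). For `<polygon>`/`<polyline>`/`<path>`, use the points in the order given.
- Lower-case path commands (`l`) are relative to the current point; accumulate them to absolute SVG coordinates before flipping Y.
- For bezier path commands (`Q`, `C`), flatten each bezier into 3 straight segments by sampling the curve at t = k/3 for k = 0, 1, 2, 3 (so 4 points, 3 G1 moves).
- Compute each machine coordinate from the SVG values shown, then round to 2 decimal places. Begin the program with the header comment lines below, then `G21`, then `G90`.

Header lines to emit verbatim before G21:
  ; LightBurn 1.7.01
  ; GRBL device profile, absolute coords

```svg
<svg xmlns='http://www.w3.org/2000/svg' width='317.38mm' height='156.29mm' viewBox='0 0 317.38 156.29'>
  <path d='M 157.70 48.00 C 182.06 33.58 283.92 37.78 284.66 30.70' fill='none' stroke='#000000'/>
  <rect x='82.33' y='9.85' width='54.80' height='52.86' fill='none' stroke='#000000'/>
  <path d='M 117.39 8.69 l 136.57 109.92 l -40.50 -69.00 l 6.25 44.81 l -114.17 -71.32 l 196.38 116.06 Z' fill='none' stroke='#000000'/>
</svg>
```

1 u = 1 mm; y_m = 156.29 − y.

[1] `<path>` cubic bezier, #000000→cut S854 F1052: (157.70,108.29) → (201.28,117.61) → (256.83,121.16) → (284.66,125.59)

[2] `<rect>` rectangle, #000000→cut S854 F1052: (82.33,146.44) → (137.13,146.44) → (137.13,93.58) → (82.33,93.58) → (82.33,146.44) (closed)

[3] `<path>` closed polygon, #000000→cut S854 F1052: (117.39,147.60) → (253.96,37.68) → (213.46,106.68) → (219.71,61.87) → (105.54,133.19) → (301.92,17.13) → (117.39,147.60) (closed)

; LightBurn 1.7.01
; GRBL device profile, absolute coords
G21
G90
G0 X157.70 Y108.29
M3 S854
G1 X201.28 Y117.61 F1052
G1 X256.83 Y121.16 F1052
G1 X284.66 Y125.59 F1052
M5
G0 X82.33 Y146.44
M3 S854
G1 X137.13 Y146.44 F1052
G1 X137.13 Y93.58 F1052
G1 X82.33 Y93.58 F1052
G1 X82.33 Y146.44 F1052
M5
G0 X117.39 Y147.60
M3 S854
G1 X253.96 Y37.68 F1052
G1 X213.46 Y106.68 F1052
G1 X219.71 Y61.87 F1052
G1 X105.54 Y133.19 F1052
G1 X301.92 Y17.13 F1052
G1 X117.39 Y147.60 F1052
M5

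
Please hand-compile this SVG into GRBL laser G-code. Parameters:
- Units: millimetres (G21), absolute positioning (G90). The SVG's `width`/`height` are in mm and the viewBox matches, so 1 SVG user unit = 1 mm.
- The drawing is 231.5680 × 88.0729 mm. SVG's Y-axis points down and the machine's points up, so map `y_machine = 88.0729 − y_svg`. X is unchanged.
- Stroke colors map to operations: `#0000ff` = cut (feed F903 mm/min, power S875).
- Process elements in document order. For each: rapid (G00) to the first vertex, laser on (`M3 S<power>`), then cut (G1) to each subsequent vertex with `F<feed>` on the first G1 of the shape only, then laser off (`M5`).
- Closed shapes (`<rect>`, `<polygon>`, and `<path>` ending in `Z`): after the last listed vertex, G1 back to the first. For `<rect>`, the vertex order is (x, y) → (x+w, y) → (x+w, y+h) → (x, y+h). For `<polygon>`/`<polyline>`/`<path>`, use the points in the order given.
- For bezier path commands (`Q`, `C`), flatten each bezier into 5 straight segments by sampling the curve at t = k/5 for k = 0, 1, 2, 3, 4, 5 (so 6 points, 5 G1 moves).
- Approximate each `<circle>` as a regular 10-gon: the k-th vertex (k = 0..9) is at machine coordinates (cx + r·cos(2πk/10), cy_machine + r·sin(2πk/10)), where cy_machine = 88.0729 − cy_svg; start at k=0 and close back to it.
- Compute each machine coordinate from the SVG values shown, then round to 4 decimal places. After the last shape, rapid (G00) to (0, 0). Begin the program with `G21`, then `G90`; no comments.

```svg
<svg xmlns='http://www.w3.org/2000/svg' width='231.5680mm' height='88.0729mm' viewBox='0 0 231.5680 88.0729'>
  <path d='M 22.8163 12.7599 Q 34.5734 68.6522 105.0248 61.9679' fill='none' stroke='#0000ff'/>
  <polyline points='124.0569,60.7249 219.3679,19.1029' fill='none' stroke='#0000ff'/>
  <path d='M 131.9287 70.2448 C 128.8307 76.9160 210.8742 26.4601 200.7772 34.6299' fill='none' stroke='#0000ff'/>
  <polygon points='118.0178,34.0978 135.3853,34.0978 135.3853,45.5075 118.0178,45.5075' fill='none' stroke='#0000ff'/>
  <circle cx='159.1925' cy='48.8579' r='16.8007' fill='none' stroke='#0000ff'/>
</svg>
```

G21
G90
G00 X22.8163 Y75.3130
M3 S875
G1 X29.8669 Y55.4591 F903
G1 X41.6131 Y40.6114
G1 X58.0548 Y30.7698
G1 X79.1920 Y25.9343
G1 X105.0248 Y26.1050
M5
G00 X124.0569 Y27.3480
M3 S875
G1 X219.3679 Y68.9700 F903
M5
G00 X131.9287 Y17.8281
M3 S875
G1 X138.8686 Y19.7546 F903
G1 X157.7330 Y29.8355
G1 X180.0122 Y42.5146
G1 X197.1968 Y52.2358
G1 X200.7772 Y53.4430
M5
G00 X118.0178 Y53.9751
M3 S875
G1 X135.3853 Y53.9751 F903
G1 X135.3853 Y42.5654
G1 X118.0178 Y42.5654
G1 X118.0178 Y53.9751
M5
G00 X175.9932 Y39.2150
M3 S875
G1 X172.7846 Y49.0902 F903
G1 X164.3842 Y55.1934
G1 X154.0008 Y55.1934
G1 X145.6004 Y49.0902
G1 X142.3918 Y39.2150
G1 X145.6004 Y29.3398
G1 X154.0008 Y23.2366
G1 X164.3842 Y23.2366
G1 X172.7846 Y29.3398
G1 X175.9932 Y39.2150
M5
G00 X0.0000 Y0.0000

1 u = 1 mm; y_m = 88.0729 − y.

[1] `<path>` quadratic bezier, #0000ff→cut S875 F903: (22.8163,75.3130) → (29.8669,55.4591) → (41.6131,40.6114) → (58.0548,30.7698) → (79.1920,25.9343) → (105.0248,26.1050)

[2] `<polyline>` line segment, #0000ff→cut S875 F903: (124.0569,27.3480) → (219.3679,68.9700)

[3] `<path>` cubic bezier, #0000ff→cut S875 F903: (131.9287,17.8281) → (138.8686,19.7546) → (157.7330,29.8355) → (180.0122,42.5146) → (197.1968,52.2358) → (200.7772,53.4430)

[4] `<polygon>` rectangle, #0000ff→cut S875 F903: (118.0178,53.9751) → (135.3853,53.9751) → (135.3853,42.5654) → (118.0178,42.5654) → (118.0178,53.9751) (closed)

[5] `<circle>` circle, #0000ff→cut S875 F903: (175.9932,39.2150) → (172.7846,49.0902) → (164.3842,55.1934) → (154.0008,55.1934) → (145.6004,49.0902) → (142.3918,39.2150) → (145.6004,29.3398) → (154.0008,23.2366) → (164.3842,23.2366) → (172.7846,29.3398) → (175.9932,39.2150) (closed)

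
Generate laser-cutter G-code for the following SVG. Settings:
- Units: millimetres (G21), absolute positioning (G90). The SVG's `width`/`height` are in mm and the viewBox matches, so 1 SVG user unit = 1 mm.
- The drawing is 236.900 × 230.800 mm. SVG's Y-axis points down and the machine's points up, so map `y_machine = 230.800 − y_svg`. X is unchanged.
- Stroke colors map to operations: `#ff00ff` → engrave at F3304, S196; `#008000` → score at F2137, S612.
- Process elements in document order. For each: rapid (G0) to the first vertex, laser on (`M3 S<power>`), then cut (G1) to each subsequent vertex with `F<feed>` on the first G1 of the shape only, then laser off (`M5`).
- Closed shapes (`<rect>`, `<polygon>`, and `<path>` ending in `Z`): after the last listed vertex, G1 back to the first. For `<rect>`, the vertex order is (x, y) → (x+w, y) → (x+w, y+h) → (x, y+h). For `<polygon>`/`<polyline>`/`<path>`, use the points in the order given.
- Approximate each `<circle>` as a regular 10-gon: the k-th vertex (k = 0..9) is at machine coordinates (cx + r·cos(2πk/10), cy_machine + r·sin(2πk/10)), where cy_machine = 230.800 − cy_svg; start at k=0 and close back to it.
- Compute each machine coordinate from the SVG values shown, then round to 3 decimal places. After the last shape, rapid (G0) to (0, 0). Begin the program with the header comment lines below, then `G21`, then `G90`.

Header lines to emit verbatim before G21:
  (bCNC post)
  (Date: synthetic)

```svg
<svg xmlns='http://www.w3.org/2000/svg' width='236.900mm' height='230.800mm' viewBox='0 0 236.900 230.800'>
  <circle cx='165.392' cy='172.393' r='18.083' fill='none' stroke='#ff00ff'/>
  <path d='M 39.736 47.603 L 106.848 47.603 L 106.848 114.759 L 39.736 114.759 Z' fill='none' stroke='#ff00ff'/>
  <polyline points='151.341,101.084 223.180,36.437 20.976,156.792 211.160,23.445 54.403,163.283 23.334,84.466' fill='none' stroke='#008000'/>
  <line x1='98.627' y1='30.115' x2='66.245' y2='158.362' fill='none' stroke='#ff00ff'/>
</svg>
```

(bCNC post)
(Date: synthetic)
G21
G90
G0 X183.475 Y58.407
M3 S196
G1 X180.021 Y69.036 F3304
G1 X170.980 Y75.605
G1 X159.804 Y75.605
G1 X150.763 Y69.036
G1 X147.309 Y58.407
G1 X150.763 Y47.778
G1 X159.804 Y41.209
G1 X170.980 Y41.209
G1 X180.021 Y47.778
G1 X183.475 Y58.407
M5
G0 X39.736 Y183.197
M3 S196
G1 X106.848 Y183.197 F3304
G1 X106.848 Y116.041
G1 X39.736 Y116.041
G1 X39.736 Y183.197
M5
G0 X151.341 Y129.716
M3 S612
G1 X223.180 Y194.363 F2137
G1 X20.976 Y74.008
G1 X211.160 Y207.355
G1 X54.403 Y67.517
G1 X23.334 Y146.334
M5
G0 X98.627 Y200.685
M3 S196
G1 X66.245 Y72.438 F3304
M5
G0 X0.000 Y0.000

viewBox `0 0 236.900 230.800` with mm width/height → 1 unit = 1 mm. Flip: y_m = 230.800 − y_svg.

**Shape 1** — `<circle>` circle, stroke `#ff00ff` → engrave (S196, F3304). Machine vertices: (183.475,58.407) → (180.021,69.036) → (170.980,75.605) → (159.804,75.605) → (150.763,69.036) → (147.309,58.407) → (150.763,47.778) → (159.804,41.209) → (170.980,41.209) → (180.021,47.778) → (183.475,58.407). Closed: final G1 returns to the first vertex.

**Shape 2** — `<path>` rectangle, stroke `#ff00ff` → engrave (S196, F3304). Machine vertices: (39.736,183.197) → (106.848,183.197) → (106.848,116.041) → (39.736,116.041) → (39.736,183.197). Closed: final G1 returns to the first vertex.

**Shape 3** — `<polyline>` open polyline, stroke `#008000` → score (S612, F2137). Machine vertices: (151.341,129.716) → (223.180,194.363) → (20.976,74.008) → (211.160,207.355) → (54.403,67.517) → (23.334,146.334). Open path.

**Shape 4** — `<line>` line segment, stroke `#ff00ff` → engrave (S196, F3304). Machine vertices: (98.627,200.685) → (66.245,72.438). Open path.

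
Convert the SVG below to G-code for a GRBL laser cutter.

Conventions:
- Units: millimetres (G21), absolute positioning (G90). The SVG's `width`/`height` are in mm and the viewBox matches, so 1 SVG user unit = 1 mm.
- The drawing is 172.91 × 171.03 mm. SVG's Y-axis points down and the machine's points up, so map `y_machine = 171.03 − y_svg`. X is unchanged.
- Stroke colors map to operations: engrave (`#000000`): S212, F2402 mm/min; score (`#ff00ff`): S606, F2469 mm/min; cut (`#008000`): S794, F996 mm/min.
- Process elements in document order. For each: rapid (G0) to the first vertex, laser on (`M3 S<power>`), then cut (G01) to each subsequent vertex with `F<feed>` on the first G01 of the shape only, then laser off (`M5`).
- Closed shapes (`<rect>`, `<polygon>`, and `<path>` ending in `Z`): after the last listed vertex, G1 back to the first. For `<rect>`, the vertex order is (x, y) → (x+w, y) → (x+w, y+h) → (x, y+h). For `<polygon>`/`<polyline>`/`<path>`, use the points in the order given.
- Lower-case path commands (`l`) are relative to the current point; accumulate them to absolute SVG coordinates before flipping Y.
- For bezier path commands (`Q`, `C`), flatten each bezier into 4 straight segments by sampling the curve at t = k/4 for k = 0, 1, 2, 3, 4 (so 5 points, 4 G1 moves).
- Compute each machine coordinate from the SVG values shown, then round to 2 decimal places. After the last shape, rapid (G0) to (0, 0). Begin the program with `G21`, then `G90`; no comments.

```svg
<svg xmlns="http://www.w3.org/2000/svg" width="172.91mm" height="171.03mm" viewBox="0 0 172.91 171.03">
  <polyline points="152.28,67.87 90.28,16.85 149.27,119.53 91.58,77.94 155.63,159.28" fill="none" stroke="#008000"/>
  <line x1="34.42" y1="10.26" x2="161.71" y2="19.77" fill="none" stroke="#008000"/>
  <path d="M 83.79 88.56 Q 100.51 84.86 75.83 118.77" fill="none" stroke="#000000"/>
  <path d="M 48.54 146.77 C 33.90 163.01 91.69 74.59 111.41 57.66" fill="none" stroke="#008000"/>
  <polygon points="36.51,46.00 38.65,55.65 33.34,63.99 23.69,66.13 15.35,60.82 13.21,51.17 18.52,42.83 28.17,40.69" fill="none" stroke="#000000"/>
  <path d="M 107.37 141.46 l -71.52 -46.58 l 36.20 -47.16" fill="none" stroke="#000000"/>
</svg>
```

Since the viewBox matches the mm dimensions, user units are millimetres directly. The only transform is the Y-flip y_m = 171.03 − y_svg.

Shape 1 is a open polyline drawn with `<polyline>`. Its stroke #008000 means cut at S794, F996. After flipping Y the toolpath is (152.28,103.16) → (90.28,154.18) → (149.27,51.50) → (91.58,93.09) → (155.63,11.75).

Shape 2 is a line segment drawn with `<line>`. Its stroke #008000 means cut at S794, F996. After flipping Y the toolpath is (34.42,160.77) → (161.71,151.26).

Shape 3 is a quadratic bezier drawn with `<path>`. Its stroke #000000 means engrave at S212, F2402. After flipping Y the toolpath is (83.79,82.47) → (89.56,81.97) → (90.16,76.77) → (85.58,66.86) → (75.83,52.26).

Shape 4 is a cubic bezier drawn with `<path>`. Its stroke #008000 means cut at S794, F996. After flipping Y the toolpath is (48.54,24.26) → (49.41,28.95) → (67.09,56.38) → (91.21,90.02) → (111.41,113.37).

Shape 5 is a regular polygon drawn with `<polygon>`. Its stroke #000000 means engrave at S212, F2402. After flipping Y the toolpath is (36.51,125.03) → (38.65,115.38) → (33.34,107.04) → (23.69,104.90) → (15.35,110.21) → (13.21,119.86) → (18.52,128.20) → (28.17,130.34) → (36.51,125.03), returning to the start.

Shape 6 is a open polyline drawn with `<path>`. Its stroke #000000 means engrave at S212, F2402. After flipping Y the toolpath is (107.37,29.57) → (35.85,76.15) → (72.05,123.31).

G21
G90
G0 X152.28 Y103.16
M3 S794
G01 X90.28 Y154.18 F996
G01 X149.27 Y51.50
G01 X91.58 Y93.09
G01 X155.63 Y11.75
M5
G0 X34.42 Y160.77
M3 S794
G01 X161.71 Y151.26 F996
M5
G0 X83.79 Y82.47
M3 S212
G01 X89.56 Y81.97 F2402
G01 X90.16 Y76.77
G01 X85.58 Y66.86
G01 X75.83 Y52.26
M5
G0 X48.54 Y24.26
M3 S794
G01 X49.41 Y28.95 F996
G01 X67.09 Y56.38
G01 X91.21 Y90.02
G01 X111.41 Y113.37
M5
G0 X36.51 Y125.03
M3 S212
G01 X38.65 Y115.38 F2402
G01 X33.34 Y107.04
G01 X23.69 Y104.90
G01 X15.35 Y110.21
G01 X13.21 Y119.86
G01 X18.52 Y128.20
G01 X28.17 Y130.34
G01 X36.51 Y125.03
M5
G0 X107.37 Y29.57
M3 S212
G01 X35.85 Y76.15 F2402
G01 X72.05 Y123.31
M5
G0 X0.00 Y0.00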